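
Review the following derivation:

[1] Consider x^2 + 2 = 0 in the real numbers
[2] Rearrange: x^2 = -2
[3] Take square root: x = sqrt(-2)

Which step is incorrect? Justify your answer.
Step 3: Take square root: x = sqrt(-2)

Step 3 takes the square root of -2, which is negative. In the real number system, the square root of a negative number is undefined. The equation x^2 + 2 = 0 has no real solutions. Square roots of negative numbers only exist in the complex numbers.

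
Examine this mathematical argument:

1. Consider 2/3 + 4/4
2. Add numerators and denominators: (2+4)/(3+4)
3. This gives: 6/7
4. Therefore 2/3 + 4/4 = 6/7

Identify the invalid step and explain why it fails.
Step 2: Add numerators and denominators: (2+4)/(3+4)

Step 2 incorrectly adds fractions by separately adding numerators and denominators. This is wrong. The correct method requires a common denominator: 2/3 + 4/4 = (2×4 + 4×3)/(3×4) = 20/12 = 5/3. The method used gives 6/7, which is different.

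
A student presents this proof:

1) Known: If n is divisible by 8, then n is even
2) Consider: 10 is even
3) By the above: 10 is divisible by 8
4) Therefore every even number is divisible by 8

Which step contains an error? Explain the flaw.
Step 3: By the above: 10 is divisible by 8

Step 3 commits the fallacy of affirming the consequent. The known fact 'divisible by 8 → even' does NOT imply 'even → divisible by 8'. That would be the converse, which is false. For example, 10 is even but 10 ÷ 8 = 1.25, which is not an integer.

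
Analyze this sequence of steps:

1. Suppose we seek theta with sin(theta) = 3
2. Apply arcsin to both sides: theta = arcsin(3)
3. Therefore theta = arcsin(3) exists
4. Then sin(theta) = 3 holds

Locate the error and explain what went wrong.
Step 2: Apply arcsin to both sides: theta = arcsin(3)

Step 2 applies arcsin to 3. However, arcsin(x) is only defined for x in [-1, 1] because sin(theta) can only produce values in that range. Since |3| > 1, arcsin(3) is undefined. There is no angle whose sine equals 3.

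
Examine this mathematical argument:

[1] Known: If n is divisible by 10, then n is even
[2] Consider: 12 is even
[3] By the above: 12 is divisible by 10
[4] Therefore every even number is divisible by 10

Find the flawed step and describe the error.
Step 3: By the above: 12 is divisible by 10

Step 3 commits the fallacy of affirming the consequent. The known fact 'divisible by 10 → even' does NOT imply 'even → divisible by 10'. That would be the converse, which is false. For example, 12 is even but 12 ÷ 10 = 1.20, which is not an integer.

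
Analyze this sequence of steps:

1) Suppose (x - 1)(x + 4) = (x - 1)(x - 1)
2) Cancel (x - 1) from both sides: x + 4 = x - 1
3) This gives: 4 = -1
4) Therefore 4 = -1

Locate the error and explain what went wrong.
Step 2: Cancel (x - 1) from both sides: x + 4 = x - 1

Step 2 cancels (x - 1) from both sides. This is only valid if (x - 1) ≠ 0, i.e., x ≠ 1. When x = 1, both sides equal zero regardless of the other factors. The correct approach requires considering x = 1 as a separate case.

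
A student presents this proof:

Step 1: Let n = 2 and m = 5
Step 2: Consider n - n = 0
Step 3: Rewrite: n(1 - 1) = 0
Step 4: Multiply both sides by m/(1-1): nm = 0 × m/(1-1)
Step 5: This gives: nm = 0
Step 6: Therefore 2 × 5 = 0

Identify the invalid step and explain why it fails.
Step 4: Multiply both sides by m/(1-1): nm = 0 × m/(1-1)

Step 4 multiplies both sides by m/(1-1). However, 1-1 = 0, so this is multiplication by m/0, which is undefined. We cannot multiply by an undefined expression.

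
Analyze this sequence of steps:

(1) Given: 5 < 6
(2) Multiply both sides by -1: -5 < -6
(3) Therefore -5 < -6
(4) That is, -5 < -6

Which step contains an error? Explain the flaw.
Step 2: Multiply both sides by -1: -5 < -6

Step 2 multiplies both sides by -1 but fails to reverse the inequality sign. When multiplying (or dividing) an inequality by a negative number, the direction must be reversed. Since 5 < 6, we should get -5 > -6, i.e., -5 > -6.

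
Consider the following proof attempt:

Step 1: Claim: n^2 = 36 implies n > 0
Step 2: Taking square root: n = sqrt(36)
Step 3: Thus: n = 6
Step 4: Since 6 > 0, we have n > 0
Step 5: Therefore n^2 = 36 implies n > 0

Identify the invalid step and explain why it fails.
Step 2: Taking square root: n = sqrt(36)

Step 2 takes the square root and assumes the positive root only. The equation n^2 = 36 actually has two solutions: n = 6 and n = -6. The proof silently assumes n > 0 without justification, then uses this assumption to conclude n > 0, which is circular. The counterexample n = -6 shows the claim is false.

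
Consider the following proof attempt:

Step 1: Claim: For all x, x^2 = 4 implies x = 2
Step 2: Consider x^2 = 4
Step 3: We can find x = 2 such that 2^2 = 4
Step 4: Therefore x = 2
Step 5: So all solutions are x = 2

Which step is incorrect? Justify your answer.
Step 4: Therefore x = 2

Step 4 incorrectly concludes that x = 2 is the only solution. The proof shows that x = 2 is A solution (existence), but does not show it is the ONLY solution (uniqueness). In fact, x = -2 is also a solution since (-2)^2 = 4. Finding one solution doesn't prove there are no others.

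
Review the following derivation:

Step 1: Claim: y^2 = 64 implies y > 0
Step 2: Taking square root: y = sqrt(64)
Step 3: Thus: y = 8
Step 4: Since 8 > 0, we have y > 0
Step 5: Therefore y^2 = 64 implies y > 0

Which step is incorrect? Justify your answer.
Step 2: Taking square root: y = sqrt(64)

Step 2 takes the square root and assumes the positive root only. The equation y^2 = 64 actually has two solutions: y = 8 and y = -8. The proof silently assumes y > 0 without justification, then uses this assumption to conclude y > 0, which is circular. The counterexample y = -8 shows the claim is false.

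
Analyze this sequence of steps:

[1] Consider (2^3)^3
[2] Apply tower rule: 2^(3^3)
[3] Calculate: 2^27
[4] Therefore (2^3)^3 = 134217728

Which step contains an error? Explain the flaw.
Step 2: Apply tower rule: 2^(3^3)

Step 2 incorrectly states that (a^b)^c = a^(b^c). The correct rule is (a^b)^c = a^(b×c). The actual value is (2^3)^3 = 2^9 = 512, not 2^27 = 134217728.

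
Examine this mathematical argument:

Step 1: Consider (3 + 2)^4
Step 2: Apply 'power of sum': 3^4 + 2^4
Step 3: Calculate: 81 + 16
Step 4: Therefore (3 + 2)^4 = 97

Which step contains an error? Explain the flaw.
Step 2: Apply 'power of sum': 3^4 + 2^4

Step 2 incorrectly applies a non-existent rule '(a+b)^n = a^n + b^n'. This is false in general. The correct expansion uses the binomial theorem. The actual value is (3 + 2)^4 = 5^4 = 625, not 97.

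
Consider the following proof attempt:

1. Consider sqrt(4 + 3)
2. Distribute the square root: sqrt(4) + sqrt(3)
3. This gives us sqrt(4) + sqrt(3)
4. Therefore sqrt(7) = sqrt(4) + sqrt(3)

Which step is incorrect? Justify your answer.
Step 2: Distribute the square root: sqrt(4) + sqrt(3)

Step 2 incorrectly 'distributes' the square root over addition. The square root function does not distribute: sqrt(a + b) ≠ sqrt(a) + sqrt(b). In fact, sqrt(4 + 3) = sqrt(7) ≈ 2.6458, while sqrt(4) + sqrt(3) ≈ 3.7321.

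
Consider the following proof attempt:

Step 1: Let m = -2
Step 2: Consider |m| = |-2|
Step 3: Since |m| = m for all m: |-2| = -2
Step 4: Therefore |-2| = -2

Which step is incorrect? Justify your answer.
Step 3: Since |m| = m for all m: |-2| = -2

Step 3 incorrectly states that |m| = m for all m. The correct definition is |m| = m when m >= 0, and |m| = -m when m < 0. Since -2 < 0, we have |-2| = -(-2) = 2, not -2.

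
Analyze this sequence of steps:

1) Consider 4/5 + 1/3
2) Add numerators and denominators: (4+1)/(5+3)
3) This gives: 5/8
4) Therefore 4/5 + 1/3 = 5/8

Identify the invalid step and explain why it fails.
Step 2: Add numerators and denominators: (4+1)/(5+3)

Step 2 incorrectly adds fractions by separately adding numerators and denominators. This is wrong. The correct method requires a common denominator: 4/5 + 1/3 = (4×3 + 1×5)/(5×3) = 17/15 = 17/15. The method used gives 5/8, which is different.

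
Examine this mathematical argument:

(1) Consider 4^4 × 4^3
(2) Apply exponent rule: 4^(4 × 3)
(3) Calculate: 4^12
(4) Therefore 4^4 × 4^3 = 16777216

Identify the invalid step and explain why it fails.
Step 2: Apply exponent rule: 4^(4 × 3)

Step 2 incorrectly states that a^b × a^c = a^(b×c). The correct rule is a^b × a^c = a^(b+c). The actual value is 4^4 × 4^3 = 4^7 = 16384, not 4^12 = 16777216.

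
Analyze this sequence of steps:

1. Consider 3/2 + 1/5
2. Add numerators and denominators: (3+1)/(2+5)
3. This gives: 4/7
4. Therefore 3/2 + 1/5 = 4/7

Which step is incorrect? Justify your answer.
Step 2: Add numerators and denominators: (3+1)/(2+5)

Step 2 incorrectly adds fractions by separately adding numerators and denominators. This is wrong. The correct method requires a common denominator: 3/2 + 1/5 = (3×5 + 1×2)/(2×5) = 17/10 = 17/10. The method used gives 4/7, which is different.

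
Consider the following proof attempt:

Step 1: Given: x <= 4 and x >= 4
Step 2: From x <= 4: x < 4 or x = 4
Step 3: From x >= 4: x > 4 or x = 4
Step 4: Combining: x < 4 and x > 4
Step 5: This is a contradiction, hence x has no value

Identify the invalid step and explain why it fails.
Step 4: Combining: x < 4 and x > 4

Step 4 incorrectly combines the conditions. From x <= 4 and x >= 4, the intersection is x = 4. The error treats the 'or' cases as 'and' requirements. The correct conclusion is that x = 4 is the unique solution, not that no solution exists.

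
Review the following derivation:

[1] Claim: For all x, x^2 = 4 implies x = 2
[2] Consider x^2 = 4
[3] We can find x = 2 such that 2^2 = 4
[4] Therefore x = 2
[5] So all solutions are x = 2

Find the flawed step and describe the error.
Step 4: Therefore x = 2

Step 4 incorrectly concludes that x = 2 is the only solution. The proof shows that x = 2 is A solution (existence), but does not show it is the ONLY solution (uniqueness). In fact, x = -2 is also a solution since (-2)^2 = 4. Finding one solution doesn't prove there are no others.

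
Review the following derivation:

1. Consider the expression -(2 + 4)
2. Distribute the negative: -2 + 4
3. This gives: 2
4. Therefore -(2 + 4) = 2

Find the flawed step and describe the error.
Step 2: Distribute the negative: -2 + 4

Step 2 incorrectly distributes the negative sign. The correct distribution is -(2 + 4) = -2 - 4 = -6. The negative must be applied to both terms, not just the first. The error treats -(2 + 4) as -2 + 4, which equals 2 instead of -6.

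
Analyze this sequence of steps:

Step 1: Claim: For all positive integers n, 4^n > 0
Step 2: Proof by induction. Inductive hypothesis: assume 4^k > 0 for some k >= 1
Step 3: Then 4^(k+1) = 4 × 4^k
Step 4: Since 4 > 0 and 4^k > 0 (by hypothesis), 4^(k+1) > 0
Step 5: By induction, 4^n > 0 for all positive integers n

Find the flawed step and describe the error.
Step 5: By induction, 4^n > 0 for all positive integers n

Step 5 concludes the proof by induction, but no base case was ever established. A valid induction proof requires: (1) a base case proving 4^1 > 0, and (2) an inductive step showing IF 4^k > 0 THEN 4^(k+1) > 0. Steps 2-4 correctly establish the inductive step, but without the base case the conclusion in step 5 does not follow.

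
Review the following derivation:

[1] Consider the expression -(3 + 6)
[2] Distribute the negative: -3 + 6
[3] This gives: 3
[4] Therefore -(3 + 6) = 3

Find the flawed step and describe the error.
Step 2: Distribute the negative: -3 + 6

Step 2 incorrectly distributes the negative sign. The correct distribution is -(3 + 6) = -3 - 6 = -9. The negative must be applied to both terms, not just the first. The error treats -(3 + 6) as -3 + 6, which equals 3 instead of -9.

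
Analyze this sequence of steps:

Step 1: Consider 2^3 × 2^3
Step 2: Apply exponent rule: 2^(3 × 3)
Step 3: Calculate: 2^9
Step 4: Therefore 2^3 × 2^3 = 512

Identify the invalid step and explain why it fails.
Step 2: Apply exponent rule: 2^(3 × 3)

Step 2 incorrectly states that a^b × a^c = a^(b×c). The correct rule is a^b × a^c = a^(b+c). The actual value is 2^3 × 2^3 = 2^6 = 64, not 2^9 = 512.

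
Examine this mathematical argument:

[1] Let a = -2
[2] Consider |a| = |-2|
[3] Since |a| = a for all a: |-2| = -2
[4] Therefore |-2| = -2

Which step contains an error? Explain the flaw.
Step 3: Since |a| = a for all a: |-2| = -2

Step 3 incorrectly states that |a| = a for all a. The correct definition is |a| = a when a >= 0, and |a| = -a when a < 0. Since -2 < 0, we have |-2| = -(-2) = 2, not -2.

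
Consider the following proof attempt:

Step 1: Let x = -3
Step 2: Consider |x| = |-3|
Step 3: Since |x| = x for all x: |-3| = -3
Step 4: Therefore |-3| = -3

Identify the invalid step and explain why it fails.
Step 3: Since |x| = x for all x: |-3| = -3

Step 3 incorrectly states that |x| = x for all x. The correct definition is |x| = x when x >= 0, and |x| = -x when x < 0. Since -3 < 0, we have |-3| = -(-3) = 3, not -3.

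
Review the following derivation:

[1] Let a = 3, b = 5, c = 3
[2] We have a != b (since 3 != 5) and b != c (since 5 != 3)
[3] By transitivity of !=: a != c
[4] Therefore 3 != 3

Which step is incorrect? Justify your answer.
Step 3: By transitivity of !=: a != c

Step 3 incorrectly applies transitivity to the '!=' relation. Transitivity states: if a R b and b R c, then a R c. However, '!=' is not transitive. Counterexample: 3 != 5 and 5 != 3, but 3 = 3 (both equal 3). Transitivity holds for relations like <, <=, =, but not for !=.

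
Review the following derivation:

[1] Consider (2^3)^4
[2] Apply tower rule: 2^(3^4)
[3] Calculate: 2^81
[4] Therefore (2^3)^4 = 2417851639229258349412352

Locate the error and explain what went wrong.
Step 2: Apply tower rule: 2^(3^4)

Step 2 incorrectly states that (a^b)^c = a^(b^c). The correct rule is (a^b)^c = a^(b×c). The actual value is (2^3)^4 = 2^12 = 4096, not 2^81 = 2417851639229258349412352.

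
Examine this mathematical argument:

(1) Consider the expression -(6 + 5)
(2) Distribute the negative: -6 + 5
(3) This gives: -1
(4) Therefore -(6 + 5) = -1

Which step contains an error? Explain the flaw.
Step 2: Distribute the negative: -6 + 5

Step 2 incorrectly distributes the negative sign. The correct distribution is -(6 + 5) = -6 - 5 = -11. The negative must be applied to both terms, not just the first. The error treats -(6 + 5) as -6 + 5, which equals -1 instead of -11.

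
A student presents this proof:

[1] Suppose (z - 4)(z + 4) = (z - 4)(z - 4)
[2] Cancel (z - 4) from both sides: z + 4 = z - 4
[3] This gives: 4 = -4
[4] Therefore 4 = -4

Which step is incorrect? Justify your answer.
Step 2: Cancel (z - 4) from both sides: z + 4 = z - 4

Step 2 cancels (z - 4) from both sides. This is only valid if (z - 4) ≠ 0, i.e., z ≠ 4. When z = 4, both sides equal zero regardless of the other factors. The correct approach requires considering z = 4 as a separate case.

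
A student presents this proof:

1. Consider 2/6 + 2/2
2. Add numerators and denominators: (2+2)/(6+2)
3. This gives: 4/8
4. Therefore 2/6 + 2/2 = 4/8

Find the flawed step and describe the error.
Step 2: Add numerators and denominators: (2+2)/(6+2)

Step 2 incorrectly adds fractions by separately adding numerators and denominators. This is wrong. The correct method requires a common denominator: 2/6 + 2/2 = (2×2 + 2×6)/(6×2) = 16/12 = 4/3. The method used gives 4/8, which is different.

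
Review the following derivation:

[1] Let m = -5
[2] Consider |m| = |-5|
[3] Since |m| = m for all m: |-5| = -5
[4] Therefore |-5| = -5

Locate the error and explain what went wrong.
Step 3: Since |m| = m for all m: |-5| = -5

Step 3 incorrectly states that |m| = m for all m. The correct definition is |m| = m when m >= 0, and |m| = -m when m < 0. Since -5 < 0, we have |-5| = -(-5) = 5, not -5.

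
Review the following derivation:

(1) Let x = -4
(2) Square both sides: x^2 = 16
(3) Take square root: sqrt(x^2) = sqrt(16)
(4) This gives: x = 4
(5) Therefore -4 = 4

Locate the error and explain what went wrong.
Step 4: This gives: x = 4

Step 4 incorrectly states that sqrt(x^2) = x. The correct identity is sqrt(x^2) = |x|. Since x = -4 < 0, we have sqrt(x^2) = |-4| = 4, not x = -4.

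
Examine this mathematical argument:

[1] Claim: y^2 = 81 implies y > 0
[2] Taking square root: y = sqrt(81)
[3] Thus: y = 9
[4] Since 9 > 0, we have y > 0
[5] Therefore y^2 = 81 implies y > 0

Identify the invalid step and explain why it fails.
Step 2: Taking square root: y = sqrt(81)

Step 2 takes the square root and assumes the positive root only. The equation y^2 = 81 actually has two solutions: y = 9 and y = -9. The proof silently assumes y > 0 without justification, then uses this assumption to conclude y > 0, which is circular. The counterexample y = -9 shows the claim is false.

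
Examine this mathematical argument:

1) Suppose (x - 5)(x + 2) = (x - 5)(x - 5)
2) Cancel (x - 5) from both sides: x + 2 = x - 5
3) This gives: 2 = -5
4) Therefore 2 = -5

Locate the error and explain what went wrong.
Step 2: Cancel (x - 5) from both sides: x + 2 = x - 5

Step 2 cancels (x - 5) from both sides. This is only valid if (x - 5) ≠ 0, i.e., x ≠ 5. When x = 5, both sides equal zero regardless of the other factors. The correct approach requires considering x = 5 as a separate case.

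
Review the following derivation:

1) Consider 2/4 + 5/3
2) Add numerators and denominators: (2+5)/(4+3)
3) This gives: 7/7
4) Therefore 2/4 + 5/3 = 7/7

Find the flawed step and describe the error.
Step 2: Add numerators and denominators: (2+5)/(4+3)

Step 2 incorrectly adds fractions by separately adding numerators and denominators. This is wrong. The correct method requires a common denominator: 2/4 + 5/3 = (2×3 + 5×4)/(4×3) = 26/12 = 13/6. The method used gives 7/7, which is different.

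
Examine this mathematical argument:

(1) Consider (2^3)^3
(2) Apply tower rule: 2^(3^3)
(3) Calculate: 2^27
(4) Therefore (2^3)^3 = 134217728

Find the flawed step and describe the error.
Step 2: Apply tower rule: 2^(3^3)

Step 2 incorrectly states that (a^b)^c = a^(b^c). The correct rule is (a^b)^c = a^(b×c). The actual value is (2^3)^3 = 2^9 = 512, not 2^27 = 134217728.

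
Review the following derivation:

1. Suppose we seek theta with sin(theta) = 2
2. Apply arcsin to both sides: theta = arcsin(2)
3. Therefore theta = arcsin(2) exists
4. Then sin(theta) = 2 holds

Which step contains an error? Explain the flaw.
Step 2: Apply arcsin to both sides: theta = arcsin(2)

Step 2 applies arcsin to 2. However, arcsin(x) is only defined for x in [-1, 1] because sin(theta) can only produce values in that range. Since |2| > 1, arcsin(2) is undefined. There is no angle whose sine equals 2.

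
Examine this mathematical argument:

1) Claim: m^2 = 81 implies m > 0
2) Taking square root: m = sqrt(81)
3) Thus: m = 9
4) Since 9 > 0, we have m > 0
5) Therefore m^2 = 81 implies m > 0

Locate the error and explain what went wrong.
Step 2: Taking square root: m = sqrt(81)

Step 2 takes the square root and assumes the positive root only. The equation m^2 = 81 actually has two solutions: m = 9 and m = -9. The proof silently assumes m > 0 without justification, then uses this assumption to conclude m > 0, which is circular. The counterexample m = -9 shows the claim is false.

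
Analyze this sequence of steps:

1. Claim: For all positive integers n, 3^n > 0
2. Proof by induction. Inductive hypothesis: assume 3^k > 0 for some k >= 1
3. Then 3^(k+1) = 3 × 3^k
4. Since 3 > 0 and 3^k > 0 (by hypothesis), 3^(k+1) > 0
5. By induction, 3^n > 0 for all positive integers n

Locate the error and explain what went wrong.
Step 5: By induction, 3^n > 0 for all positive integers n

Step 5 concludes the proof by induction, but no base case was ever established. A valid induction proof requires: (1) a base case proving 3^1 > 0, and (2) an inductive step showing IF 3^k > 0 THEN 3^(k+1) > 0. Steps 2-4 correctly establish the inductive step, but without the base case the conclusion in step 5 does not follow.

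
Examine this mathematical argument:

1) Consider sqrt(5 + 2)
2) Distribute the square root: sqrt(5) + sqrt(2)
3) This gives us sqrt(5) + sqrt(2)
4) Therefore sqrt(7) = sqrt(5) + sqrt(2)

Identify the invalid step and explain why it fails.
Step 2: Distribute the square root: sqrt(5) + sqrt(2)

Step 2 incorrectly 'distributes' the square root over addition. The square root function does not distribute: sqrt(a + b) ≠ sqrt(a) + sqrt(b). In fact, sqrt(5 + 2) = sqrt(7) ≈ 2.6458, while sqrt(5) + sqrt(2) ≈ 3.6503.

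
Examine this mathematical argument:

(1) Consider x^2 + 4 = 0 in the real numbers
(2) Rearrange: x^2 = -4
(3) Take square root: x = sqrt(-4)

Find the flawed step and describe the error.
Step 3: Take square root: x = sqrt(-4)

Step 3 takes the square root of -4, which is negative. In the real number system, the square root of a negative number is undefined. The equation x^2 + 4 = 0 has no real solutions. Square roots of negative numbers only exist in the complex numbers.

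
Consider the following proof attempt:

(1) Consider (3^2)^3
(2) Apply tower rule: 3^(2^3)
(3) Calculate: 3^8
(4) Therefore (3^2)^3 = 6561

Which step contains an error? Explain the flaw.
Step 2: Apply tower rule: 3^(2^3)

Step 2 incorrectly states that (a^b)^c = a^(b^c). The correct rule is (a^b)^c = a^(b×c). The actual value is (3^2)^3 = 3^6 = 729, not 3^8 = 6561.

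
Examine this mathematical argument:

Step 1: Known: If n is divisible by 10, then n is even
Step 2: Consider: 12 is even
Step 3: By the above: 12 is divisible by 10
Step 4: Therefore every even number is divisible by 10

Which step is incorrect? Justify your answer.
Step 3: By the above: 12 is divisible by 10

Step 3 commits the fallacy of affirming the consequent. The known fact 'divisible by 10 → even' does NOT imply 'even → divisible by 10'. That would be the converse, which is false. For example, 12 is even but 12 ÷ 10 = 1.20, which is not an integer.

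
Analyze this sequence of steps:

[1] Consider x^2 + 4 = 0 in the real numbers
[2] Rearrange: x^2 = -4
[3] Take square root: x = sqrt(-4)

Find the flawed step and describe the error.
Step 3: Take square root: x = sqrt(-4)

Step 3 takes the square root of -4, which is negative. In the real number system, the square root of a negative number is undefined. The equation x^2 + 4 = 0 has no real solutions. Square roots of negative numbers only exist in the complex numbers.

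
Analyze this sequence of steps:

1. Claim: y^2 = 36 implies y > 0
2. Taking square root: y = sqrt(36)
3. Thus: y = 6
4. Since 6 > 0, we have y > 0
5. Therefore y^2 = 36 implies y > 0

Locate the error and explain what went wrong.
Step 2: Taking square root: y = sqrt(36)

Step 2 takes the square root and assumes the positive root only. The equation y^2 = 36 actually has two solutions: y = 6 and y = -6. The proof silently assumes y > 0 without justification, then uses this assumption to conclude y > 0, which is circular. The counterexample y = -6 shows the claim is false.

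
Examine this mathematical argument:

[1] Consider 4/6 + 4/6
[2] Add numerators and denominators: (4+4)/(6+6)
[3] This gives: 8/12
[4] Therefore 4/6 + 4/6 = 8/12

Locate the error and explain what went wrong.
Step 2: Add numerators and denominators: (4+4)/(6+6)

Step 2 incorrectly adds fractions by separately adding numerators and denominators. This is wrong. The correct method requires a common denominator: 4/6 + 4/6 = (4×6 + 4×6)/(6×6) = 48/36 = 4/3. The method used gives 8/12, which is different.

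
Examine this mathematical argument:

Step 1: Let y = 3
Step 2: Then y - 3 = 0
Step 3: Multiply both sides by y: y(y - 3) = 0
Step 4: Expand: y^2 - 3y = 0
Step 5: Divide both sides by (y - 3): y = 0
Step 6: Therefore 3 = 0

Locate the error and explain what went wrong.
Step 5: Divide both sides by (y - 3): y = 0

Step 5 divides both sides by (y - 3). However, since y = 3, we have (y - 3) = 0. Division by zero is undefined, making this step invalid.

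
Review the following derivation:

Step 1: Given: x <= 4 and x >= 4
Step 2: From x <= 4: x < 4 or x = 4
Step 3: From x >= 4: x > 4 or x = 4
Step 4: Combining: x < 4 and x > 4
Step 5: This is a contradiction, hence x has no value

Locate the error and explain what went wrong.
Step 4: Combining: x < 4 and x > 4

Step 4 incorrectly combines the conditions. From x <= 4 and x >= 4, the intersection is x = 4. The error treats the 'or' cases as 'and' requirements. The correct conclusion is that x = 4 is the unique solution, not that no solution exists.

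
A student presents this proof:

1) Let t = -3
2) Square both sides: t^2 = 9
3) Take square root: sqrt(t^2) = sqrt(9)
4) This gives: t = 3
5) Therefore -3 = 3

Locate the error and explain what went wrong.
Step 4: This gives: t = 3

Step 4 incorrectly states that sqrt(t^2) = t. The correct identity is sqrt(t^2) = |t|. Since t = -3 < 0, we have sqrt(t^2) = |-3| = 3, not t = -3.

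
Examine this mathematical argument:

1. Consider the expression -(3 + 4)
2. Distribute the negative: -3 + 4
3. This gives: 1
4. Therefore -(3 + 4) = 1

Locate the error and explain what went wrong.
Step 2: Distribute the negative: -3 + 4

Step 2 incorrectly distributes the negative sign. The correct distribution is -(3 + 4) = -3 - 4 = -7. The negative must be applied to both terms, not just the first. The error treats -(3 + 4) as -3 + 4, which equals 1 instead of -7.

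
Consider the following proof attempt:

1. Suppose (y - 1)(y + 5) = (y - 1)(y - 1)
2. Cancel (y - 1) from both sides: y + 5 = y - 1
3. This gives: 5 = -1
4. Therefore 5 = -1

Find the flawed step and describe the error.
Step 2: Cancel (y - 1) from both sides: y + 5 = y - 1

Step 2 cancels (y - 1) from both sides. This is only valid if (y - 1) ≠ 0, i.e., y ≠ 1. When y = 1, both sides equal zero regardless of the other factors. The correct approach requires considering y = 1 as a separate case.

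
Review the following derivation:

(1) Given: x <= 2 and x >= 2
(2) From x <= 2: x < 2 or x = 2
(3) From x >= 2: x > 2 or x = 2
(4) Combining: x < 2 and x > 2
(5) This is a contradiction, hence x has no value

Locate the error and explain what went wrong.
Step 4: Combining: x < 2 and x > 2

Step 4 incorrectly combines the conditions. From x <= 2 and x >= 2, the intersection is x = 2. The error treats the 'or' cases as 'and' requirements. The correct conclusion is that x = 2 is the unique solution, not that no solution exists.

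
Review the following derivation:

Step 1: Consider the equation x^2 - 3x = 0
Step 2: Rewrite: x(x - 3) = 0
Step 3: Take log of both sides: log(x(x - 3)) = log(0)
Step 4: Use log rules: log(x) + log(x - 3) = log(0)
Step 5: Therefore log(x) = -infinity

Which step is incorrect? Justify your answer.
Step 3: Take log of both sides: log(x(x - 3)) = log(0)

Step 3 takes the logarithm of both sides, resulting in log(0) on the right side. The logarithm is only defined for positive numbers; log(0) is undefined (approaches negative infinity). This operation is invalid.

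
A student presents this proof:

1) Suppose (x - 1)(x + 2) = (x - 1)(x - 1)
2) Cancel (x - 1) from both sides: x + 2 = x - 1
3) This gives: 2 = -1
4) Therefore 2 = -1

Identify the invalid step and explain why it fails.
Step 2: Cancel (x - 1) from both sides: x + 2 = x - 1

Step 2 cancels (x - 1) from both sides. This is only valid if (x - 1) ≠ 0, i.e., x ≠ 1. When x = 1, both sides equal zero regardless of the other factors. The correct approach requires considering x = 1 as a separate case.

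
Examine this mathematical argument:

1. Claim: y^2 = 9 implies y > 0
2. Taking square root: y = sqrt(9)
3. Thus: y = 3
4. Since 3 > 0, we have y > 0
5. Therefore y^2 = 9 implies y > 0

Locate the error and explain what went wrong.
Step 2: Taking square root: y = sqrt(9)

Step 2 takes the square root and assumes the positive root only. The equation y^2 = 9 actually has two solutions: y = 3 and y = -3. The proof silently assumes y > 0 without justification, then uses this assumption to conclude y > 0, which is circular. The counterexample y = -3 shows the claim is false.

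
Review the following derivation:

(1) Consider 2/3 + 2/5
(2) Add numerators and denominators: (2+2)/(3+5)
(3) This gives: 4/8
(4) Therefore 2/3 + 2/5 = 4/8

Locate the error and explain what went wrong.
Step 2: Add numerators and denominators: (2+2)/(3+5)

Step 2 incorrectly adds fractions by separately adding numerators and denominators. This is wrong. The correct method requires a common denominator: 2/3 + 2/5 = (2×5 + 2×3)/(3×5) = 16/15 = 16/15. The method used gives 4/8, which is different.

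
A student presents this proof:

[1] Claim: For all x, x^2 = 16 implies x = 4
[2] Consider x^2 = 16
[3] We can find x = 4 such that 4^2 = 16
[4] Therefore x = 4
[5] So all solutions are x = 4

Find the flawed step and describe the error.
Step 4: Therefore x = 4

Step 4 incorrectly concludes that x = 4 is the only solution. The proof shows that x = 4 is A solution (existence), but does not show it is the ONLY solution (uniqueness). In fact, x = -4 is also a solution since (-4)^2 = 16. Finding one solution doesn't prove there are no others.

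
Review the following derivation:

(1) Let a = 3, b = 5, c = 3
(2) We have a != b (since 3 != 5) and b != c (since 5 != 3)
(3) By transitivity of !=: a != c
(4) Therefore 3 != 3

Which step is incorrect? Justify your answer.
Step 3: By transitivity of !=: a != c

Step 3 incorrectly applies transitivity to the '!=' relation. Transitivity states: if a R b and b R c, then a R c. However, '!=' is not transitive. Counterexample: 3 != 5 and 5 != 3, but 3 = 3 (both equal 3). Transitivity holds for relations like <, <=, =, but not for !=.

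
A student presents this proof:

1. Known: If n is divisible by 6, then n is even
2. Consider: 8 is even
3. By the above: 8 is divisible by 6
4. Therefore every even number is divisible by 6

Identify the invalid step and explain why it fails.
Step 3: By the above: 8 is divisible by 6

Step 3 commits the fallacy of affirming the consequent. The known fact 'divisible by 6 → even' does NOT imply 'even → divisible by 6'. That would be the converse, which is false. For example, 8 is even but 8 ÷ 6 = 1.33, which is not an integer.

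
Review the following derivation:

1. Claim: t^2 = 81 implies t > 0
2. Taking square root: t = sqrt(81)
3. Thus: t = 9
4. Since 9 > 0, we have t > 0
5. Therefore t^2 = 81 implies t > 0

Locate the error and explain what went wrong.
Step 2: Taking square root: t = sqrt(81)

Step 2 takes the square root and assumes the positive root only. The equation t^2 = 81 actually has two solutions: t = 9 and t = -9. The proof silently assumes t > 0 without justification, then uses this assumption to conclude t > 0, which is circular. The counterexample t = -9 shows the claim is false.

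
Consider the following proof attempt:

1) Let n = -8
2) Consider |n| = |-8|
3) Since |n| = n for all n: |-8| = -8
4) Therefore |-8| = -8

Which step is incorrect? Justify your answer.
Step 3: Since |n| = n for all n: |-8| = -8

Step 3 incorrectly states that |n| = n for all n. The correct definition is |n| = n when n >= 0, and |n| = -n when n < 0. Since -8 < 0, we have |-8| = -(-8) = 8, not -8.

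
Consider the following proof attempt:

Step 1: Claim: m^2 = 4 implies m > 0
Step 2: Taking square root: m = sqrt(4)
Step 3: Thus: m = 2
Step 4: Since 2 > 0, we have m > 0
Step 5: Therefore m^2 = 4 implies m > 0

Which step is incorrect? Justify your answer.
Step 2: Taking square root: m = sqrt(4)

Step 2 takes the square root and assumes the positive root only. The equation m^2 = 4 actually has two solutions: m = 2 and m = -2. The proof silently assumes m > 0 without justification, then uses this assumption to conclude m > 0, which is circular. The counterexample m = -2 shows the claim is false.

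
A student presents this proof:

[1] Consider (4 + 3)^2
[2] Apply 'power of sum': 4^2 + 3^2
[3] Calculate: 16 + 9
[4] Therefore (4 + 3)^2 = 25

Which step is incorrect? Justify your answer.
Step 2: Apply 'power of sum': 4^2 + 3^2

Step 2 incorrectly applies a non-existent rule '(a+b)^n = a^n + b^n'. This is false in general. The correct expansion uses the binomial theorem. The actual value is (4 + 3)^2 = 7^2 = 49, not 25.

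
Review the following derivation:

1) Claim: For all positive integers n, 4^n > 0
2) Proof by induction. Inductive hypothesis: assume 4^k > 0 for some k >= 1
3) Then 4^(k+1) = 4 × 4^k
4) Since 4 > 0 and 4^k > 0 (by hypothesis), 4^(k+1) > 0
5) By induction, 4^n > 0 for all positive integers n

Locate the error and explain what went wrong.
Step 5: By induction, 4^n > 0 for all positive integers n

Step 5 concludes the proof by induction, but no base case was ever established. A valid induction proof requires: (1) a base case proving 4^1 > 0, and (2) an inductive step showing IF 4^k > 0 THEN 4^(k+1) > 0. Steps 2-4 correctly establish the inductive step, but without the base case the conclusion in step 5 does not follow.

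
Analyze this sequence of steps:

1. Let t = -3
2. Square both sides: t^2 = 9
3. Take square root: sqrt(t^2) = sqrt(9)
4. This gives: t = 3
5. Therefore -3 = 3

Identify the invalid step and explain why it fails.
Step 4: This gives: t = 3

Step 4 incorrectly states that sqrt(t^2) = t. The correct identity is sqrt(t^2) = |t|. Since t = -3 < 0, we have sqrt(t^2) = |-3| = 3, not t = -3.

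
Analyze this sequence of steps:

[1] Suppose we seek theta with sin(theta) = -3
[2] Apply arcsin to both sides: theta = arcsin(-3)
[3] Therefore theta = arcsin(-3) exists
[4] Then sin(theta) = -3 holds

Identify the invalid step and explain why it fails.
Step 2: Apply arcsin to both sides: theta = arcsin(-3)

Step 2 applies arcsin to -3. However, arcsin(x) is only defined for x in [-1, 1] because sin(theta) can only produce values in that range. Since |-3| > 1, arcsin(-3) is undefined. There is no angle whose sine equals -3.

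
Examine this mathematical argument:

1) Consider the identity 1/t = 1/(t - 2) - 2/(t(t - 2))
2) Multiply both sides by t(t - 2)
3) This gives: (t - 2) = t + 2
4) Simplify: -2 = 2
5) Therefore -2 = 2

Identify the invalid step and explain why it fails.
Step 3: This gives: (t - 2) = t + 2

Step 3 makes a sign error when clearing denominators. Multiplying -2/(t(t - 2)) by t(t - 2) gives -2, not +2. The correct result is (t - 2) = t - 2, which is trivially true, not (t - 2) = t + 2. (Step 1 is a valid identity: 1/(t - 2) - 2/(t(t - 2)) = (t - 2)/(t(t - 2)) = 1/t.)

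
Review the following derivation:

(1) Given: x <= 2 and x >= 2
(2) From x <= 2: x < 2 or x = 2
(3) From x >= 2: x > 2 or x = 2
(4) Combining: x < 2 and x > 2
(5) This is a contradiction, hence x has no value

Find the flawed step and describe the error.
Step 4: Combining: x < 2 and x > 2

Step 4 incorrectly combines the conditions. From x <= 2 and x >= 2, the intersection is x = 2. The error treats the 'or' cases as 'and' requirements. The correct conclusion is that x = 2 is the unique solution, not that no solution exists.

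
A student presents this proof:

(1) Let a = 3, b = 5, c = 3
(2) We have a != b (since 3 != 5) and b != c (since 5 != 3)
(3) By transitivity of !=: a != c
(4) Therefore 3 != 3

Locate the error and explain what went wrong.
Step 3: By transitivity of !=: a != c

Step 3 incorrectly applies transitivity to the '!=' relation. Transitivity states: if a R b and b R c, then a R c. However, '!=' is not transitive. Counterexample: 3 != 5 and 5 != 3, but 3 = 3 (both equal 3). Transitivity holds for relations like <, <=, =, but not for !=.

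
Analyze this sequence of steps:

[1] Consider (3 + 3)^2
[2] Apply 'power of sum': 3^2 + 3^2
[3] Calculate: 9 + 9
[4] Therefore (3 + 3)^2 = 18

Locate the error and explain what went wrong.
Step 2: Apply 'power of sum': 3^2 + 3^2

Step 2 incorrectly applies a non-existent rule '(a+b)^n = a^n + b^n'. This is false in general. The correct expansion uses the binomial theorem. The actual value is (3 + 3)^2 = 6^2 = 36, not 18.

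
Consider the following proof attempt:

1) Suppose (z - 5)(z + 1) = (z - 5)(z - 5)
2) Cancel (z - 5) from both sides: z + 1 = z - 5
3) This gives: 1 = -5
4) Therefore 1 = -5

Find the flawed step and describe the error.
Step 2: Cancel (z - 5) from both sides: z + 1 = z - 5

Step 2 cancels (z - 5) from both sides. This is only valid if (z - 5) ≠ 0, i.e., z ≠ 5. When z = 5, both sides equal zero regardless of the other factors. The correct approach requires considering z = 5 as a separate case.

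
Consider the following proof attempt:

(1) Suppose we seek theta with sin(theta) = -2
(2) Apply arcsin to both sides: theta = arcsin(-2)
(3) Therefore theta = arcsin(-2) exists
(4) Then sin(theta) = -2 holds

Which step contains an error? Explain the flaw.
Step 2: Apply arcsin to both sides: theta = arcsin(-2)

Step 2 applies arcsin to -2. However, arcsin(x) is only defined for x in [-1, 1] because sin(theta) can only produce values in that range. Since |-2| > 1, arcsin(-2) is undefined. There is no angle whose sine equals -2.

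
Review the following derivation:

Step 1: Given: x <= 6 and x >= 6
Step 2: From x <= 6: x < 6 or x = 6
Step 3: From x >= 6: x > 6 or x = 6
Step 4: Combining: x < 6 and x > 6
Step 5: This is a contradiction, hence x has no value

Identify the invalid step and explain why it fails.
Step 4: Combining: x < 6 and x > 6

Step 4 incorrectly combines the conditions. From x <= 6 and x >= 6, the intersection is x = 6. The error treats the 'or' cases as 'and' requirements. The correct conclusion is that x = 6 is the unique solution, not that no solution exists.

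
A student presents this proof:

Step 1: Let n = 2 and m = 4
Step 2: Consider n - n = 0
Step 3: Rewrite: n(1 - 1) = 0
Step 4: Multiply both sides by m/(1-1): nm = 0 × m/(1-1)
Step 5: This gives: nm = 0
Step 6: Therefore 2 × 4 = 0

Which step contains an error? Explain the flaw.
Step 4: Multiply both sides by m/(1-1): nm = 0 × m/(1-1)

Step 4 multiplies both sides by m/(1-1). However, 1-1 = 0, so this is multiplication by m/0, which is undefined. We cannot multiply by an undefined expression.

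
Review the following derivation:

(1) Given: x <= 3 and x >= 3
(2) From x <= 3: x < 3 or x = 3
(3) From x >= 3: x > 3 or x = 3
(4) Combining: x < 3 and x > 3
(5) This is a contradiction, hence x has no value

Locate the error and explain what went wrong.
Step 4: Combining: x < 3 and x > 3

Step 4 incorrectly combines the conditions. From x <= 3 and x >= 3, the intersection is x = 3. The error treats the 'or' cases as 'and' requirements. The correct conclusion is that x = 3 is the unique solution, not that no solution exists.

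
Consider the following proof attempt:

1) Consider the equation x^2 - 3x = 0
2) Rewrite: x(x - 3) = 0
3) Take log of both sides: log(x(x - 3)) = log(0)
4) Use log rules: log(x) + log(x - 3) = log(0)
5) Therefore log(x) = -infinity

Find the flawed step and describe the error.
Step 3: Take log of both sides: log(x(x - 3)) = log(0)

Step 3 takes the logarithm of both sides, resulting in log(0) on the right side. The logarithm is only defined for positive numbers; log(0) is undefined (approaches negative infinity). This operation is invalid.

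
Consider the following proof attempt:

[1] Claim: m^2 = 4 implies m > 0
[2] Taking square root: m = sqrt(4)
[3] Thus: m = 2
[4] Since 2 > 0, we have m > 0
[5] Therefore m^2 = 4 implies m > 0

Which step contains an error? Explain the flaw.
Step 2: Taking square root: m = sqrt(4)

Step 2 takes the square root and assumes the positive root only. The equation m^2 = 4 actually has two solutions: m = 2 and m = -2. The proof silently assumes m > 0 without justification, then uses this assumption to conclude m > 0, which is circular. The counterexample m = -2 shows the claim is false.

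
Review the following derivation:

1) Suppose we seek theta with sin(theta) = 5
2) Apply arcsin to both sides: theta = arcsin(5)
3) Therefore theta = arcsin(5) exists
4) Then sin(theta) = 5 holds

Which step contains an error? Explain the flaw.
Step 2: Apply arcsin to both sides: theta = arcsin(5)

Step 2 applies arcsin to 5. However, arcsin(x) is only defined for x in [-1, 1] because sin(theta) can only produce values in that range. Since |5| > 1, arcsin(5) is undefined. There is no angle whose sine equals 5.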